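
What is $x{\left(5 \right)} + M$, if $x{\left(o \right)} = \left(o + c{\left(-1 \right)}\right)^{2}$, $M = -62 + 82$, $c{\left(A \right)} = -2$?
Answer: $29$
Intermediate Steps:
$M = 20$
$x{\left(o \right)} = \left(-2 + o\right)^{2}$ ($x{\left(o \right)} = \left(o - 2\right)^{2} = \left(-2 + o\right)^{2}$)
$x{\left(5 \right)} + M = \left(-2 + 5\right)^{2} + 20 = 3^{2} + 20 = 9 + 20 = 29$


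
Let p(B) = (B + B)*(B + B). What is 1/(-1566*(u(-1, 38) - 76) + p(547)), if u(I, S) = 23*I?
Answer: 1/1351870 ≈ 7.3972e-7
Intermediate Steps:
p(B) = 4*B² (p(B) = (2*B)*(2*B) = 4*B²)
1/(-1566*(u(-1, 38) - 76) + p(547)) = 1/(-1566*(23*(-1) - 76) + 4*547²) = 1/(-1566*(-23 - 76) + 4*299209) = 1/(-1566*(-99) + 1196836) = 1/(155034 + 1196836) = 1/1351870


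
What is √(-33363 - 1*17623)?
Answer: I*√50986 ≈ 225.8*I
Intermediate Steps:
√(-33363 - 1*17623) = √(-33363 - 17623) = √(-50986) = I*√50986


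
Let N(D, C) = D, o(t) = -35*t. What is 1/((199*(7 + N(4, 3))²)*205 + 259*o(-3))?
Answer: 1/4963390 ≈ 2.0148e-7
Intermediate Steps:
1/((199*(7 + N(4, 3))²)*205 + 259*o(-3)) = 1/((199*(7 + 4)²)*205 + 259*(-35*(-3))) = 1/((199*11²)*205 + 259*105) = 1/((199*121)*205 + 27195) = 1/(24079*205 + 27195) = 1/(4936195 + 27195) = 1/4963390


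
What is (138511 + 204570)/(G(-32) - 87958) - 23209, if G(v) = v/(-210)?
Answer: -214384460471/9235574 ≈ -23213.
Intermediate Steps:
G(v) = -v/210 (G(v) = v*(-1/210) = -v/210)
(138511 + 204570)/(G(-32) - 87958) - 23209 = (138511 + 204570)/(-1/210*(-32) - 87958) - 23209 = 343081/(16/105 - 87958) - 23209 = 343081/(-9235574/105) - 23209 = 343081*(-105/9235574) - 23209 = -36023505/9235574 - 23209 = -214384460471/9235574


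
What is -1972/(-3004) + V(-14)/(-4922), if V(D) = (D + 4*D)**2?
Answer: -626677/1848211 ≈ -0.33907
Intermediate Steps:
V(D) = 25*D**2 (V(D) = (5*D)**2 = 25*D**2)
-1972/(-3004) + V(-14)/(-4922) = -1972/(-3004) + (25*(-14)**2)/(-4922) = -1972*(-1/3004) + (25*196)*(-1/4922) = 493/751 + 4900*(-1/4922) = 493/751 - 2450/2461 = -626677/1848211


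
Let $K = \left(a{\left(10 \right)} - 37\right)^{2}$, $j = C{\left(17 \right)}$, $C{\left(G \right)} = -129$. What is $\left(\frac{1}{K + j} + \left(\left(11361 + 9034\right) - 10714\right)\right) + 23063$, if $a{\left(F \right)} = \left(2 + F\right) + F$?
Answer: $\frac{3143425}{96} \approx 32744.0$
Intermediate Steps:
$a{\left(F \right)} = 2 + 2 F$
$j = -129$
$K = 225$ ($K = \left(\left(2 + 2 \cdot 10\right) - 37\right)^{2} = \left(\left(2 + 20\right) - 37\right)^{2} = \left(22 - 37\right)^{2} = \left(-15\right)^{2} = 225$)
$\left(\frac{1}{K + j} + \left(\left(11361 + 9034\right) - 10714\right)\right) + 23063 = \left(\frac{1}{225 - 129} + \left(\left(11361 + 9034\right) - 10714\right)\right) + 23063 = \left(\frac{1}{96} + \left(20395 - 10714\right)\right) + 23063 = \left(\frac{1}{96} + 9681\right) + 23063 = \frac{929377}{96} + 23063 = \frac{3143425}{96}$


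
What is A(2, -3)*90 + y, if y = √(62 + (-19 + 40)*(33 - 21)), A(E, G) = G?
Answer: -270 + √314 ≈ -252.28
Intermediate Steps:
y = √314 (y = √(62 + 21*12) = √(62 + 252) = √314 ≈ 17.720)
A(2, -3)*90 + y = -3*90 + √314 = -270 + √314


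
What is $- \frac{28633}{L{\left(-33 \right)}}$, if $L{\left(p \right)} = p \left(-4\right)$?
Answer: $- \frac{2603}{12} \approx -216.92$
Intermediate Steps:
$L{\left(p \right)} = - 4 p$
$- \frac{28633}{L{\left(-33 \right)}} = - \frac{28633}{\left(-4\right) \left(-33\right)} = - \frac{28633}{132} = \left(-28633\right) \frac{1}{132} = - \frac{2603}{12}$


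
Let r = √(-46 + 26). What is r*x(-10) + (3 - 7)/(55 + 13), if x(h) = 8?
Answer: -1/17 + 16*I*√5 ≈ -0.058824 + 35.777*I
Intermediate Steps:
r = 2*I*√5 (r = √(-20) = 2*I*√5 ≈ 4.4721*I)
r*x(-10) + (3 - 7)/(55 + 13) = (2*I*√5)*8 + (3 - 7)/(55 + 13) = 16*I*√5 - 4/68 = 16*I*√5 - 4*1/68 = 16*I*√5 - 1/17 = -1/17 + 16*I*√5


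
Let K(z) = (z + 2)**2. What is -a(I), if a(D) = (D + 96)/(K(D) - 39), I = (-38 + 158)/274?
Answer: 1810044/620435 ≈ 2.9174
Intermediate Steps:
I = 60/137 (I = 120*(1/274) = 60/137 ≈ 0.43796)
K(z) = (2 + z)**2
a(D) = (96 + D)/(-39 + (2 + D)**2) (a(D) = (D + 96)/((2 + D)**2 - 39) = (96 + D)/(-39 + (2 + D)**2))
-a(I) = -(96 + 60/137)/(-39 + (2 + 60/137)**2) = -13212/((-39 + (334/137)**2)*137) = -13212/((-39 + 111556/18769)*137) = -13212/((-620435/18769)*137) = -(-18769)*13212/(620435*137) = -1*(-1810044/620435) = 1810044/620435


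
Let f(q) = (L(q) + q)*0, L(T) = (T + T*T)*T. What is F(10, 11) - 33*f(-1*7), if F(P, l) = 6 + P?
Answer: 16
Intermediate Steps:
L(T) = T*(T + T²) (L(T) = (T + T²)*T = T*(T + T²))
f(q) = 0 (f(q) = (q²*(1 + q) + q)*0 = (q + q²*(1 + q))*0 = 0)
F(10, 11) - 33*f(-1*7) = (6 + 10) - 33*0 = 16 + 0 = 16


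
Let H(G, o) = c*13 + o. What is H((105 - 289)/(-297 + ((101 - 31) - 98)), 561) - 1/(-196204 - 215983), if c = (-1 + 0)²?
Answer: 236595339/412187 ≈ 574.00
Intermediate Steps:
c = 1 (c = (-1)² = 1)
H(G, o) = 13 + o (H(G, o) = 1*13 + o = 13 + o)
H((105 - 289)/(-297 + ((101 - 31) - 98)), 561) - 1/(-196204 - 215983) = (13 + 561) - 1/(-196204 - 215983) = 574 - 1/(-412187) = 574 - 1*(-1/412187) = 574 + 1/412187 = 236595339/412187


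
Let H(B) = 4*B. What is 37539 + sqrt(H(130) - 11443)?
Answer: 37539 + I*sqrt(10923) ≈ 37539.0 + 104.51*I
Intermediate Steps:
37539 + sqrt(H(130) - 11443) = 37539 + sqrt(4*130 - 11443) = 37539 + sqrt(520 - 11443) = 37539 + sqrt(-10923) = 37539 + I*sqrt(10923)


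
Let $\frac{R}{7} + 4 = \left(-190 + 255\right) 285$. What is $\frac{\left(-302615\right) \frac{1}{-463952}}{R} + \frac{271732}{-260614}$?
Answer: $- \frac{8172298421548699}{7837964088097808} \approx -1.0427$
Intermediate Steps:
$R = 129647$ ($R = -28 + 7 \left(-190 + 255\right) 285 = -28 + 7 \cdot 65 \cdot 285 = -28 + 7 \cdot 18525 = -28 + 129675 = 129647$)
$\frac{\left(-302615\right) \frac{1}{-463952}}{R} + \frac{271732}{-260614} = \frac{\left(-302615\right) \frac{1}{-463952}}{129647} + \frac{271732}{-260614} = \left(-302615\right) \left(- \frac{1}{463952}\right) \frac{1}{129647} + 271732 \left(- \frac{1}{260614}\right) = \frac{302615}{463952} \cdot \frac{1}{129647} - \frac{135866}{130307} = \frac{302615}{60149984944} - \frac{135866}{130307} = - \frac{8172298421548699}{7837964088097808}$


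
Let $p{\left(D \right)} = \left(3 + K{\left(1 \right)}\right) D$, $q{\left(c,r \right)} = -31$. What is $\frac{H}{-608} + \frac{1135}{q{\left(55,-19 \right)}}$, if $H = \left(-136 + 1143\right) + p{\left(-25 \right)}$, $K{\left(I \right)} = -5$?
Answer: $- \frac{722847}{18848} \approx -38.351$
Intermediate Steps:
$p{\left(D \right)} = - 2 D$ ($p{\left(D \right)} = \left(3 - 5\right) D = - 2 D$)
$H = 1057$ ($H = \left(-136 + 1143\right) - -50 = 1007 + 50 = 1057$)
$\frac{H}{-608} + \frac{1135}{q{\left(55,-19 \right)}} = \frac{1057}{-608} + \frac{1135}{-31} = 1057 \left(- \frac{1}{608}\right) + 1135 \left(- \frac{1}{31}\right) = - \frac{1057}{608} - \frac{1135}{31} = - \frac{722847}{18848}$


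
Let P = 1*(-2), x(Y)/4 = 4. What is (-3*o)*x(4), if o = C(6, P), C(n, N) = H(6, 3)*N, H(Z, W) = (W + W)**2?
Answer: 3456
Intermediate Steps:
H(Z, W) = 4*W**2 (H(Z, W) = (2*W)**2 = 4*W**2)
x(Y) = 16 (x(Y) = 4*4 = 16)
P = -2
C(n, N) = 36*N (C(n, N) = (4*3**2)*N = (4*9)*N = 36*N)
o = -72 (o = 36*(-2) = -72)
(-3*o)*x(4) = -3*(-72)*16 = 216*16 = 3456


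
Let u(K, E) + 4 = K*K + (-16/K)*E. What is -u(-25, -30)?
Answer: -3009/5 ≈ -601.80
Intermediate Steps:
u(K, E) = -4 + K² - 16*E/K (u(K, E) = -4 + (K*K + (-16/K)*E) = -4 + (K² - 16*E/K) = -4 + K² - 16*E/K)
-u(-25, -30) = -(-4 + (-25)² - 16*(-30)/(-25)) = -(-4 + 625 - 16*(-30)*(-1/25)) = -(-4 + 625 - 96/5) = -1*3009/5 = -3009/5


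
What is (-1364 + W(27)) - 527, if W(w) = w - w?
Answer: -1891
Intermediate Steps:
W(w) = 0
(-1364 + W(27)) - 527 = (-1364 + 0) - 527 = -1364 - 527 = -1891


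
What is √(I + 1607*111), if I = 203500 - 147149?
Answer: 2*√58682 ≈ 484.49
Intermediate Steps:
I = 56351
√(I + 1607*111) = √(56351 + 1607*111) = √(56351 + 178377) = √234728 = 2*√58682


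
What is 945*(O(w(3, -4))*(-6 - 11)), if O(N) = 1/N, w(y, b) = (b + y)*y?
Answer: 5355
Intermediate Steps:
w(y, b) = y*(b + y)
945*(O(w(3, -4))*(-6 - 11)) = 945*((-6 - 11)/((3*(-4 + 3)))) = 945*(-17/(3*(-1))) = 945*(-17/(-3)) = 945*(-⅓*(-17)) = 945*(17/3) = 5355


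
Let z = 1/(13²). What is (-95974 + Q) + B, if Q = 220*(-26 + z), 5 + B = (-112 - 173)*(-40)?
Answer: -15260311/169 ≈ -90298.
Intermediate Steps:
B = 11395 (B = -5 + (-112 - 173)*(-40) = -5 - 285*(-40) = -5 + 11400 = 11395)
z = 1/169 ≈ 0.0059172
Q = -966460/169 (Q = 220*(-26 + 1/169) = 220*(-4393/169) = -966460/169 ≈ -5718.7)
(-95974 + Q) + B = (-95974 - 966460/169) + 11395 = -17186066/169 + 11395 = -15260311/169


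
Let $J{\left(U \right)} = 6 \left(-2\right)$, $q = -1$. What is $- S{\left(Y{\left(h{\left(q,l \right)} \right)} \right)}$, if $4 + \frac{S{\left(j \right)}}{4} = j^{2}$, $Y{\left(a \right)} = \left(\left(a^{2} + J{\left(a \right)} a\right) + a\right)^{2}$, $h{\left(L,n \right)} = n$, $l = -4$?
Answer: $-51839984$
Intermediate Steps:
$J{\left(U \right)} = -12$
$Y{\left(a \right)} = \left(a^{2} - 11 a\right)^{2}$ ($Y{\left(a \right)} = \left(\left(a^{2} - 12 a\right) + a\right)^{2} = \left(a^{2} - 11 a\right)^{2}$)
$S{\left(j \right)} = -16 + 4 j^{2}$
$- S{\left(Y{\left(h{\left(q,l \right)} \right)} \right)} = - (-16 + 4 \left(\left(-4\right)^{2} \left(-11 - 4\right)^{2}\right)^{2}) = - (-16 + 4 \left(16 \left(-15\right)^{2}\right)^{2}) = - (-16 + 4 \left(16 \cdot 225\right)^{2}) = - (-16 + 4 \cdot 3600^{2}) = - (-16 + 4 \cdot 12960000) = - (-16 + 51840000) = \left(-1\right) 51839984 = -51839984$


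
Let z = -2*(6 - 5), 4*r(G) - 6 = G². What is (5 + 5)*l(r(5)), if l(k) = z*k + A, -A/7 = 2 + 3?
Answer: -505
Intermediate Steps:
A = -35 (A = -7*(2 + 3) = -7*5 = -35)
r(G) = 3/2 + G²/4
z = -2 (z = -2*1 = -2)
l(k) = -35 - 2*k (l(k) = -2*k - 35 = -35 - 2*k)
(5 + 5)*l(r(5)) = (5 + 5)*(-35 - 2*(3/2 + (¼)*5²)) = 10*(-35 - 2*(3/2 + (¼)*25)) = 10*(-35 - 2*(3/2 + 25/4)) = 10*(-35 - 2*31/4) = 10*(-35 - 31/2) = 10*(-101/2) = -505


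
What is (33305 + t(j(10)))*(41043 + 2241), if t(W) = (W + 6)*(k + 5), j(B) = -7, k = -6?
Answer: 1441616904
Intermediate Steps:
t(W) = -6 - W (t(W) = (W + 6)*(-6 + 5) = (6 + W)*(-1) = -6 - W)
(33305 + t(j(10)))*(41043 + 2241) = (33305 + (-6 - 1*(-7)))*(41043 + 2241) = (33305 + (-6 + 7))*43284 = (33305 + 1)*43284 = 33306*43284 = 1441616904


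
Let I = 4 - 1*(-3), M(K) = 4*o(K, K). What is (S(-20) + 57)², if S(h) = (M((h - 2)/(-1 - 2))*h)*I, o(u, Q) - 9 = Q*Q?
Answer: 99784596769/81 ≈ 1.2319e+9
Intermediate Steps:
o(u, Q) = 9 + Q² (o(u, Q) = 9 + Q*Q = 9 + Q²)
M(K) = 36 + 4*K² (M(K) = 4*(9 + K²) = 36 + 4*K²)
I = 7 (I = 4 + 3 = 7)
S(h) = 7*h*(36 + 4*(⅔ - h/3)²) (S(h) = ((36 + 4*((h - 2)/(-1 - 2))²)*h)*7 = ((36 + 4*((-2 + h)/(-3))²)*h)*7 = ((36 + 4*((-2 + h)*(-⅓))²)*h)*7 = ((36 + 4*(⅔ - h/3)²)*h)*7 = (h*(36 + 4*(⅔ - h/3)²))*7 = 7*h*(36 + 4*(⅔ - h/3)²))
(S(-20) + 57)² = ((28/9)*(-20)*(81 + (-2 - 20)²) + 57)² = ((28/9)*(-20)*(81 + (-22)²) + 57)² = ((28/9)*(-20)*(81 + 484) + 57)² = ((28/9)*(-20)*565 + 57)² = (-316400/9 + 57)² = (-315887/9)² = 99784596769/81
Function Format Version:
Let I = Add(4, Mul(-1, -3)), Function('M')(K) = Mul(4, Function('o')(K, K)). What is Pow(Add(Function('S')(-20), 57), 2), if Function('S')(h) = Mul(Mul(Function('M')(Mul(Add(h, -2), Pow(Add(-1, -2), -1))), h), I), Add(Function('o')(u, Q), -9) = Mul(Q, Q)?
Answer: Rational(99784596769, 81) ≈ 1.2319e+9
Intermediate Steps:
Function('o')(u, Q) = Add(9, Pow(Q, 2)) (Function('o')(u, Q) = Add(9, Mul(Q, Q)) = Add(9, Pow(Q, 2)))
Function('M')(K) = Add(36, Mul(4, Pow(K, 2))) (Function('M')(K) = Mul(4, Add(9, Pow(K, 2))) = Add(36, Mul(4, Pow(K, 2))))
I = 7 (I = Add(4, 3) = 7)
Function('S')(h) = Mul(7, h, Add(36, Mul(4, Pow(Add(Rational(2, 3), Mul(Rational(-1, 3), h)), 2)))) (Function('S')(h) = Mul(Mul(Add(36, Mul(4, Pow(Mul(Add(h, -2), Pow(Add(-1, -2), -1)), 2))), h), 7) = Mul(Mul(Add(36, Mul(4, Pow(Mul(Add(-2, h), Pow(-3, -1)), 2))), h), 7) = Mul(Mul(Add(36, Mul(4, Pow(Mul(Add(-2, h), Rational(-1, 3)), 2))), h), 7) = Mul(Mul(Add(36, Mul(4, Pow(Add(Rational(2, 3), Mul(Rational(-1, 3), h)), 2))), h), 7) = Mul(Mul(h, Add(36, Mul(4, Pow(Add(Rational(2, 3), Mul(Rational(-1, 3), h)), 2)))), 7) = Mul(7, h, Add(36, Mul(4, Pow(Add(Rational(2, 3), Mul(Rational(-1, 3), h)), 2)))))
Pow(Add(Function('S')(-20), 57), 2) = Pow(Add(Mul(Rational(28, 9), -20, Add(81, Pow(Add(-2, -20), 2))), 57), 2) = Pow(Add(Mul(Rational(28, 9), -20, Add(81, Pow(-22, 2))), 57), 2) = Pow(Add(Mul(Rational(28, 9), -20, Add(81, 484)), 57), 2) = Pow(Add(Mul(Rational(28, 9), -20, 565), 57), 2) = Pow(Add(Rational(-316400, 9), 57), 2) = Pow(Rational(-315887, 9), 2) = Rational(99784596769, 81)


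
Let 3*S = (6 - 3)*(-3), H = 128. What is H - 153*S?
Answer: 587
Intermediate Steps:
S = -3 (S = ((6 - 3)*(-3))/3 = (3*(-3))/3 = (⅓)*(-9) = -3)
H - 153*S = 128 - 153*(-3) = 128 + 459 = 587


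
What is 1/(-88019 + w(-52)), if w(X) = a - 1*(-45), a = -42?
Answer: -1/88016 ≈ -1.1362e-5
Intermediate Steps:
w(X) = 3 (w(X) = -42 - 1*(-45) = -42 + 45 = 3)
1/(-88019 + w(-52)) = 1/(-88019 + 3) = 1/(-88016) = -1/88016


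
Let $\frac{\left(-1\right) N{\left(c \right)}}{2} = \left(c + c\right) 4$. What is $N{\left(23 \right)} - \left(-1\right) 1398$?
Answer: $1030$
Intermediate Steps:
$N{\left(c \right)} = - 16 c$ ($N{\left(c \right)} = - 2 \left(c + c\right) 4 = - 2 \cdot 2 c 4 = - 2 \cdot 8 c = - 16 c$)
$N{\left(23 \right)} - \left(-1\right) 1398 = \left(-16\right) 23 - \left(-1\right) 1398 = -368 - -1398 = -368 + 1398 = 1030$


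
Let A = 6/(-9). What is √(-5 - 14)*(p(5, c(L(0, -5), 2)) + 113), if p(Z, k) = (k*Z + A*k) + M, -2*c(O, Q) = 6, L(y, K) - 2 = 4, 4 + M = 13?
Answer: 109*I*√19 ≈ 475.12*I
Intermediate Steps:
M = 9 (M = -4 + 13 = 9)
A = -⅔ (A = 6*(-⅑) = -⅔ ≈ -0.66667)
L(y, K) = 6 (L(y, K) = 2 + 4 = 6)
c(O, Q) = -3 (c(O, Q) = -½*6 = -3)
p(Z, k) = 9 - 2*k/3 + Z*k (p(Z, k) = (k*Z - 2*k/3) + 9 = (Z*k - 2*k/3) + 9 = (-2*k/3 + Z*k) + 9 = 9 - 2*k/3 + Z*k)
√(-5 - 14)*(p(5, c(L(0, -5), 2)) + 113) = √(-5 - 14)*((9 - ⅔*(-3) + 5*(-3)) + 113) = √(-19)*((9 + 2 - 15) + 113) = (I*√19)*(-4 + 113) = (I*√19)*109 = 109*I*√19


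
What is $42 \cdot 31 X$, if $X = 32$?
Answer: $41664$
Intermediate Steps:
$42 \cdot 31 X = 42 \cdot 31 \cdot 32 = 1302 \cdot 32 = 41664$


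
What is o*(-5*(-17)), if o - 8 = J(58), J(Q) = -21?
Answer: -1105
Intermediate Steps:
o = -13 (o = 8 - 21 = -13)
o*(-5*(-17)) = -(-65)*(-17) = -13*85 = -1105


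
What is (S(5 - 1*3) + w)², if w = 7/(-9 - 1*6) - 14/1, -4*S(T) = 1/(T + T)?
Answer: 12159169/57600 ≈ 211.10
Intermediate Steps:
S(T) = -1/(8*T) (S(T) = -1/(4*(T + T)) = -1/(2*T)/4 = -1/(8*T))
w = -217/15 (w = 7/(-9 - 6) - 14*1 = 7/(-15) - 14 = 7*(-1/15) - 14 = -7/15 - 14 = -217/15 ≈ -14.467)
(S(5 - 1*3) + w)² = (-1/(8*(5 - 1*3)) - 217/15)² = (-1/(8*(5 - 3)) - 217/15)² = (-⅛/2 - 217/15)² = (-⅛*½ - 217/15)² = (-1/16 - 217/15)² = (-3487/240)² = 12159169/57600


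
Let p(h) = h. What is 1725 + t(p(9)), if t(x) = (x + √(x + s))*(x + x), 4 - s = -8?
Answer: 1887 + 18*√21 ≈ 1969.5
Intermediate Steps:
s = 12 (s = 4 - 1*(-8) = 4 + 8 = 12)
t(x) = 2*x*(x + √(12 + x)) (t(x) = (x + √(x + 12))*(x + x) = (x + √(12 + x))*(2*x) = 2*x*(x + √(12 + x)))
1725 + t(p(9)) = 1725 + 2*9*(9 + √(12 + 9)) = 1725 + 2*9*(9 + √21) = 1725 + (162 + 18*√21) = 1887 + 18*√21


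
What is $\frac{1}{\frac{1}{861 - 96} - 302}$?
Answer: $- \frac{765}{231029} \approx -0.0033113$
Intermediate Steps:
$\frac{1}{\frac{1}{861 - 96} - 302} = \frac{1}{\frac{1}{765} - 302} = \frac{1}{- \frac{231029}{765}} = - \frac{765}{231029}$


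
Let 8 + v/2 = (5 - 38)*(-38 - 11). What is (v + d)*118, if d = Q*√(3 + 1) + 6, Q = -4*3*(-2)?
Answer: 386096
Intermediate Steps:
Q = 24 (Q = -12*(-2) = 24)
v = 3218 (v = -16 + 2*((5 - 38)*(-38 - 11)) = -16 + 2*(-33*(-49)) = -16 + 2*1617 = -16 + 3234 = 3218)
d = 54 (d = 24*√(3 + 1) + 6 = 24*√4 + 6 = 24*2 + 6 = 48 + 6 = 54)
(v + d)*118 = (3218 + 54)*118 = 3272*118 = 386096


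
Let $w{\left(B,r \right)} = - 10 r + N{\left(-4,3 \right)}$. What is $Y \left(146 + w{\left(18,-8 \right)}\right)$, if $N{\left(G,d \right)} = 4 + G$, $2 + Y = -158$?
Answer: $-36160$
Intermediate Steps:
$Y = -160$ ($Y = -2 - 158 = -160$)
$w{\left(B,r \right)} = - 10 r$ ($w{\left(B,r \right)} = - 10 r + \left(4 - 4\right) = - 10 r + 0 = - 10 r$)
$Y \left(146 + w{\left(18,-8 \right)}\right) = - 160 \left(146 - -80\right) = - 160 \left(146 + 80\right) = \left(-160\right) 226 = -36160$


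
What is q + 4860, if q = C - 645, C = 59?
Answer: 4274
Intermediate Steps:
q = -586 (q = 59 - 645 = -586)
q + 4860 = -586 + 4860 = 4274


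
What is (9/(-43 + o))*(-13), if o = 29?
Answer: 117/14 ≈ 8.3571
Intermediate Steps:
(9/(-43 + o))*(-13) = (9/(-43 + 29))*(-13) = (9/(-14))*(-13) = -1/14*9*(-13) = -9/14*(-13) = 117/14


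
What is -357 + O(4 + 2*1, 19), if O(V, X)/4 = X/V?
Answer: -1033/3 ≈ -344.33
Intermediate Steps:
O(V, X) = 4*X/V (O(V, X) = 4*(X/V) = 4*X/V)
-357 + O(4 + 2*1, 19) = -357 + 4*19/(4 + 2*1) = -357 + 4*19/(4 + 2) = -357 + 4*19/6 = -357 + 4*19*(⅙) = -357 + 38/3 = -1033/3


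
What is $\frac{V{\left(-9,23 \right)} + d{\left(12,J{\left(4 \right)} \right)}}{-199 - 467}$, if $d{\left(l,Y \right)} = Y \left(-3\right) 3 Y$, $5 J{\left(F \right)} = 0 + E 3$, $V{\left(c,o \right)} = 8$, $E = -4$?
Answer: $\frac{548}{8325} \approx 0.065826$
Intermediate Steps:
$J{\left(F \right)} = - \frac{12}{5}$ ($J{\left(F \right)} = \frac{0 - 12}{5} = \frac{1}{5} \left(-12\right) = - \frac{12}{5}$)
$d{\left(l,Y \right)} = - 9 Y^{2}$ ($d{\left(l,Y \right)} = - 3 Y 3 Y = - 9 Y Y = - 9 Y^{2}$)
$\frac{V{\left(-9,23 \right)} + d{\left(12,J{\left(4 \right)} \right)}}{-199 - 467} = \frac{8 - 9 \left(- \frac{12}{5}\right)^{2}}{-199 - 467} = \frac{8 - \frac{1296}{25}}{-666} = \left(8 - \frac{1296}{25}\right) \left(- \frac{1}{666}\right) = \left(- \frac{1096}{25}\right) \left(- \frac{1}{666}\right) = \frac{548}{8325}$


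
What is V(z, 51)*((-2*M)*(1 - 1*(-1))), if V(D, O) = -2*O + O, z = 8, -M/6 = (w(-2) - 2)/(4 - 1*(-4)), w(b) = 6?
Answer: -612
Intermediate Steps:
M = -3 (M = -6*(6 - 2)/(4 - 1*(-4)) = -24/(4 + 4) = -24/8 = -6*½ = -3)
V(D, O) = -O
V(z, 51)*((-2*M)*(1 - 1*(-1))) = (-1*51)*((-2*(-3))*(1 - 1*(-1))) = -306*(1 + 1) = -306*2 = -51*12 = -612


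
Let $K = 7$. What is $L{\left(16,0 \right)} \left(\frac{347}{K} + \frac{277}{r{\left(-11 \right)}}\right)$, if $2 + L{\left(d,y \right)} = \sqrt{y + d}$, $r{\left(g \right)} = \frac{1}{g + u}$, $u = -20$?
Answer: $- \frac{119524}{7} \approx -17075.0$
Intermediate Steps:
$r{\left(g \right)} = \frac{1}{-20 + g}$ ($r{\left(g \right)} = \frac{1}{g - 20} = \frac{1}{-20 + g}$)
$L{\left(d,y \right)} = -2 + \sqrt{d + y}$ ($L{\left(d,y \right)} = -2 + \sqrt{y + d} = -2 + \sqrt{d + y}$)
$L{\left(16,0 \right)} \left(\frac{347}{K} + \frac{277}{r{\left(-11 \right)}}\right) = \left(-2 + \sqrt{16 + 0}\right) \left(\frac{347}{7} + \frac{277}{\frac{1}{-20 - 11}}\right) = \left(-2 + \sqrt{16}\right) \left(347 \cdot \frac{1}{7} + \frac{277}{\frac{1}{-31}}\right) = \left(-2 + 4\right) \left(\frac{347}{7} + \frac{277}{- \frac{1}{31}}\right) = 2 \left(\frac{347}{7} + 277 \left(-31\right)\right) = 2 \left(\frac{347}{7} - 8587\right) = 2 \left(- \frac{59762}{7}\right) = - \frac{119524}{7}$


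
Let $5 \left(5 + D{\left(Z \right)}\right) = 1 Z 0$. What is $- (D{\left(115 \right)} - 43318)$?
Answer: $43323$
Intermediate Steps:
$D{\left(Z \right)} = -5$ ($D{\left(Z \right)} = -5 + \frac{1 Z 0}{5} = -5 + \frac{Z 0}{5} = -5 + \frac{1}{5} \cdot 0 = -5 + 0 = -5$)
$- (D{\left(115 \right)} - 43318) = - (-5 - 43318) = \left(-1\right) \left(-43323\right) = 43323$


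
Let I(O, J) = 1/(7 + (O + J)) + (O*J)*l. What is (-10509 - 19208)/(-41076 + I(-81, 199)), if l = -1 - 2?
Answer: -3714625/910126 ≈ -4.0814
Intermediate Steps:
l = -3
I(O, J) = 1/(7 + J + O) - 3*J*O (I(O, J) = 1/(7 + (O + J)) + (O*J)*(-3) = 1/(7 + (J + O)) + (J*O)*(-3) = 1/(7 + J + O) - 3*J*O)
(-10509 - 19208)/(-41076 + I(-81, 199)) = (-10509 - 19208)/(-41076 + (1 - 21*199*(-81) - 3*199*(-81)² - 3*(-81)*199²)/(7 + 199 - 81)) = -29717/(-41076 + (1 + 338499 - 3*199*6561 - 3*(-81)*39601)/125) = -29717/(-41076 + (1 + 338499 - 3916917 + 9623043)/125) = -29717/(-41076 + (1/125)*6044626) = -29717/(-41076 + 6044626/125) = -29717/910126/125 = -29717*125/910126 = -3714625/910126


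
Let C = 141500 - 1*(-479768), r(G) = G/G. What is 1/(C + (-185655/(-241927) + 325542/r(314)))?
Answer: 241927/229059088525 ≈ 1.0562e-6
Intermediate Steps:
r(G) = 1
C = 621268 (C = 141500 + 479768 = 621268)
1/(C + (-185655/(-241927) + 325542/r(314))) = 1/(621268 + (-185655/(-241927) + 325542/1)) = 1/(621268 + (-185655*(-1/241927) + 325542*1)) = 1/(621268 + (185655/241927 + 325542)) = 1/(621268 + 78757585089/241927) = 1/(229059088525/241927) = 241927/229059088525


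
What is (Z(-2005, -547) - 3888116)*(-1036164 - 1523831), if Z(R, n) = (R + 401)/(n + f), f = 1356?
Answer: 8052432139442760/809 ≈ 9.9536e+12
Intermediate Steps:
Z(R, n) = (401 + R)/(1356 + n) (Z(R, n) = (R + 401)/(n + 1356) = (401 + R)/(1356 + n))
(Z(-2005, -547) - 3888116)*(-1036164 - 1523831) = ((401 - 2005)/(1356 - 547) - 3888116)*(-1036164 - 1523831) = (-1604/809 - 3888116)*(-2559995) = -3145487448/809*(-2559995) = 8052432139442760/809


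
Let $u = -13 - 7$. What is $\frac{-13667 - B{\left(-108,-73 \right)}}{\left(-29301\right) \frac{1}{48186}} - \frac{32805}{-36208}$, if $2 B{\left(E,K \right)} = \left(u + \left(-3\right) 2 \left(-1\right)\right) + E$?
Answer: $\frac{7913201229411}{353643536} \approx 22376.0$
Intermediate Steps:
$u = -20$
$B{\left(E,K \right)} = -7 + \frac{E}{2}$ ($B{\left(E,K \right)} = \frac{\left(-20 + \left(-3\right) 2 \left(-1\right)\right) + E}{2} = \frac{\left(-20 - -6\right) + E}{2} = \frac{\left(-20 + 6\right) + E}{2} = \frac{-14 + E}{2} = -7 + \frac{E}{2}$)
$\frac{-13667 - B{\left(-108,-73 \right)}}{\left(-29301\right) \frac{1}{48186}} - \frac{32805}{-36208} = \frac{-13667 - \left(-7 + \frac{1}{2} \left(-108\right)\right)}{\left(-29301\right) \frac{1}{48186}} - \frac{32805}{-36208} = \frac{-13667 - \left(-7 - 54\right)}{\left(-29301\right) \frac{1}{48186}} - - \frac{32805}{36208} = \frac{-13667 - -61}{- \frac{9767}{16062}} + \frac{32805}{36208} = \left(-13667 + 61\right) \left(- \frac{16062}{9767}\right) + \frac{32805}{36208} = \left(-13606\right) \left(- \frac{16062}{9767}\right) + \frac{32805}{36208} = \frac{218539572}{9767} + \frac{32805}{36208} = \frac{7913201229411}{353643536}$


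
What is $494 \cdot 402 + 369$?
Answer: $198957$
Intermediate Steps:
$494 \cdot 402 + 369 = 198588 + 369 = 198957$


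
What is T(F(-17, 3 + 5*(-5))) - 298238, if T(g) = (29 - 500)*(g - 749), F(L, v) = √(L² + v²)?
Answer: 54541 - 471*√773 ≈ 41446.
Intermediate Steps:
T(g) = 352779 - 471*g (T(g) = -471*(-749 + g) = 352779 - 471*g)
T(F(-17, 3 + 5*(-5))) - 298238 = (352779 - 471*√((-17)² + (3 + 5*(-5))²)) - 298238 = (352779 - 471*√(289 + (3 - 25)²)) - 298238 = (352779 - 471*√(289 + (-22)²)) - 298238 = (352779 - 471*√(289 + 484)) - 298238 = (352779 - 471*√773) - 298238 = 54541 - 471*√773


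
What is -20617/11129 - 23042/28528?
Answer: -422298097/158744056 ≈ -2.6602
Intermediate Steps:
-20617/11129 - 23042/28528 = -20617*1/11129 - 23042*1/28528 = -20617/11129 - 11521/14264 = -422298097/158744056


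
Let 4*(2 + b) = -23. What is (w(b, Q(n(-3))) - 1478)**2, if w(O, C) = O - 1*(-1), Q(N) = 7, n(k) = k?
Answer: 35271721/16 ≈ 2.2045e+6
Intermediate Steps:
b = -31/4 (b = -2 + (1/4)*(-23) = -2 - 23/4 = -31/4 ≈ -7.7500)
w(O, C) = 1 + O (w(O, C) = O + 1 = 1 + O)
(w(b, Q(n(-3))) - 1478)**2 = ((1 - 31/4) - 1478)**2 = (-27/4 - 1478)**2 = (-5939/4)**2 = 35271721/16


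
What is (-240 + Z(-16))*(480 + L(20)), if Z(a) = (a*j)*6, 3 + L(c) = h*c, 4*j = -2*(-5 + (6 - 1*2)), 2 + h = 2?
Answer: -137376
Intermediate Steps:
h = 0 (h = -2 + 2 = 0)
j = ½ (j = (-2*(-5 + (6 - 1*2)))/4 = (-2*(-5 + (6 - 2)))/4 = (-2*(-5 + 4))/4 = (-2*(-1))/4 = (¼)*2 = ½ ≈ 0.50000)
L(c) = -3 (L(c) = -3 + 0*c = -3 + 0 = -3)
Z(a) = 3*a (Z(a) = (a*(½))*6 = (a/2)*6 = 3*a)
(-240 + Z(-16))*(480 + L(20)) = (-240 + 3*(-16))*(480 - 3) = (-240 - 48)*477 = -288*477 = -137376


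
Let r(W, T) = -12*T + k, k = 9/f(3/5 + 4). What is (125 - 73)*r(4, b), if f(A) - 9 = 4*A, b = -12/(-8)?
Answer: -125892/137 ≈ -918.92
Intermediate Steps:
b = 3/2 (b = -12*(-⅛) = 3/2 ≈ 1.5000)
f(A) = 9 + 4*A
k = 45/137 (k = 9/(9 + 4*(3/5 + 4)) = 9/(9 + 4*(3*(⅕) + 4)) = 9/(9 + 4*(⅗ + 4)) = 9/(9 + 4*(23/5)) = 9/(9 + 92/5) = 9/(137/5) = 9*(5/137) = 45/137 ≈ 0.32847)
r(W, T) = 45/137 - 12*T (r(W, T) = -12*T + 45/137 = 45/137 - 12*T)
(125 - 73)*r(4, b) = (125 - 73)*(45/137 - 12*3/2) = 52*(45/137 - 18) = 52*(-2421/137) = -125892/137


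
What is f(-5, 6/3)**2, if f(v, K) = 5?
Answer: 25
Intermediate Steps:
f(-5, 6/3)**2 = 5**2 = 25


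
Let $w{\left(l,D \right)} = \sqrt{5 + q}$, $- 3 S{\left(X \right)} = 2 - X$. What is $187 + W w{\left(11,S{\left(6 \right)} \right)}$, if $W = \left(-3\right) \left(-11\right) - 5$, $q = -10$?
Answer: $187 + 28 i \sqrt{5} \approx 187.0 + 62.61 i$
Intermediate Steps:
$S{\left(X \right)} = - \frac{2}{3} + \frac{X}{3}$ ($S{\left(X \right)} = - \frac{2 - X}{3} = - \frac{2}{3} + \frac{X}{3}$)
$w{\left(l,D \right)} = i \sqrt{5}$ ($w{\left(l,D \right)} = \sqrt{5 - 10} = \sqrt{-5} = i \sqrt{5}$)
$W = 28$ ($W = 33 - 5 = 28$)
$187 + W w{\left(11,S{\left(6 \right)} \right)} = 187 + 28 i \sqrt{5}$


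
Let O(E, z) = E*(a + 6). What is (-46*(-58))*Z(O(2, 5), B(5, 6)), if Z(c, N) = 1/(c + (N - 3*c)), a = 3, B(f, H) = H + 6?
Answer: -667/6 ≈ -111.17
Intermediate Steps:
B(f, H) = 6 + H
O(E, z) = 9*E (O(E, z) = E*(3 + 6) = E*9 = 9*E)
Z(c, N) = 1/(N - 2*c)
(-46*(-58))*Z(O(2, 5), B(5, 6)) = (-46*(-58))/((6 + 6) - 18*2) = 2668/(12 - 2*18) = 2668/(12 - 36) = 2668/(-24) = 2668*(-1/24) = -667/6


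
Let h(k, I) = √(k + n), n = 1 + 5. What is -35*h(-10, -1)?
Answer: -70*I ≈ -70.0*I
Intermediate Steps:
n = 6
h(k, I) = √(6 + k) (h(k, I) = √(k + 6) = √(6 + k))
-35*h(-10, -1) = -35*√(6 - 10) = -70*I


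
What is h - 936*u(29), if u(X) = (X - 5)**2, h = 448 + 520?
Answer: -538168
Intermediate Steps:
h = 968
u(X) = (-5 + X)**2
h - 936*u(29) = 968 - 936*(-5 + 29)**2 = 968 - 936*24**2 = 968 - 936*576 = 968 - 539136 = -538168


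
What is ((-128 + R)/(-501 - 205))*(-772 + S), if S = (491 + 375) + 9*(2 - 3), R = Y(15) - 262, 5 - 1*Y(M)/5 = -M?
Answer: 12325/353 ≈ 34.915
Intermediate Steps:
Y(M) = 25 + 5*M (Y(M) = 25 - (-5)*M = 25 + 5*M)
R = -162 (R = (25 + 5*15) - 262 = (25 + 75) - 262 = 100 - 262 = -162)
S = 857 (S = 866 + 9*(-1) = 866 - 9 = 857)
((-128 + R)/(-501 - 205))*(-772 + S) = ((-128 - 162)/(-501 - 205))*(-772 + 857) = -290/(-706)*85 = -290*(-1/706)*85 = (145/353)*85 = 12325/353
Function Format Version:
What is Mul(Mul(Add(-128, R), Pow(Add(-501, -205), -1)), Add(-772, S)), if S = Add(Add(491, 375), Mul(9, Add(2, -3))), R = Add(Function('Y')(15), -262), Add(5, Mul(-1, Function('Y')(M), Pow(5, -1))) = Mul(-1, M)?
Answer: Rational(12325, 353) ≈ 34.915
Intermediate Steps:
Function('Y')(M) = Add(25, Mul(5, M)) (Function('Y')(M) = Add(25, Mul(-5, Mul(-1, M))) = Add(25, Mul(5, M)))
R = -162 (R = Add(Add(25, Mul(5, 15)), -262) = Add(Add(25, 75), -262) = Add(100, -262) = -162)
S = 857 (S = Add(866, Mul(9, -1)) = Add(866, -9) = 857)
Mul(Mul(Add(-128, R), Pow(Add(-501, -205), -1)), Add(-772, S)) = Mul(Mul(Add(-128, -162), Pow(Add(-501, -205), -1)), Add(-772, 857)) = Mul(Mul(-290, Pow(-706, -1)), 85) = Mul(Mul(-290, Rational(-1, 706)), 85) = Mul(Rational(145, 353), 85) = Rational(12325, 353)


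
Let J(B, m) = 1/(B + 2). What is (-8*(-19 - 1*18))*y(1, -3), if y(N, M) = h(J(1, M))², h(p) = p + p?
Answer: 1184/9 ≈ 131.56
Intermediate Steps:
J(B, m) = 1/(2 + B)
h(p) = 2*p
y(N, M) = 4/9 (y(N, M) = (2/(2 + 1))² = (2/3)² = (2*(⅓))² = (⅔)² = 4/9)
(-8*(-19 - 1*18))*y(1, -3) = -8*(-19 - 1*18)*(4/9) = -8*(-19 - 18)*(4/9) = -8*(-37)*(4/9) = 296*(4/9) = 1184/9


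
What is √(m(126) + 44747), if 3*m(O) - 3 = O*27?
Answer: 3*√5098 ≈ 214.20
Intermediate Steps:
m(O) = 1 + 9*O (m(O) = 1 + (O*27)/3 = 1 + (27*O)/3 = 1 + 9*O)
√(m(126) + 44747) = √((1 + 9*126) + 44747) = √((1 + 1134) + 44747) = √(1135 + 44747) = √45882 = 3*√5098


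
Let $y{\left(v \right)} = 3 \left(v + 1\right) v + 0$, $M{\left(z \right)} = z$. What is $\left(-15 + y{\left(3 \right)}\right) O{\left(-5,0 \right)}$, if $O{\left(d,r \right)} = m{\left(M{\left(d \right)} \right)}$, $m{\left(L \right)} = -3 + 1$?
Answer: $-42$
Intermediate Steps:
$m{\left(L \right)} = -2$
$y{\left(v \right)} = v \left(3 + 3 v\right)$ ($y{\left(v \right)} = 3 \left(1 + v\right) v + 0 = \left(3 + 3 v\right) v + 0 = v \left(3 + 3 v\right) + 0 = v \left(3 + 3 v\right)$)
$O{\left(d,r \right)} = -2$
$\left(-15 + y{\left(3 \right)}\right) O{\left(-5,0 \right)} = \left(-15 + 3 \cdot 3 \left(1 + 3\right)\right) \left(-2\right) = \left(-15 + 3 \cdot 3 \cdot 4\right) \left(-2\right) = \left(-15 + 36\right) \left(-2\right) = 21 \left(-2\right) = -42$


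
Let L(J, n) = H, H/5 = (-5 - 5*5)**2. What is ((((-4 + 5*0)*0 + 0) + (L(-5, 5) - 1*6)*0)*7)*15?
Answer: 0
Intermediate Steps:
H = 4500 (H = 5*(-5 - 5*5)**2 = 5*(-5 - 25)**2 = 5*(-30)**2 = 5*900 = 4500)
L(J, n) = 4500
((((-4 + 5*0)*0 + 0) + (L(-5, 5) - 1*6)*0)*7)*15 = ((((-4 + 5*0)*0 + 0) + (4500 - 1*6)*0)*7)*15 = ((((-4 + 0)*0 + 0) + (4500 - 6)*0)*7)*15 = (((-4*0 + 0) + 4494*0)*7)*15 = (((0 + 0) + 0)*7)*15 = ((0 + 0)*7)*15 = (0*7)*15 = 0*15 = 0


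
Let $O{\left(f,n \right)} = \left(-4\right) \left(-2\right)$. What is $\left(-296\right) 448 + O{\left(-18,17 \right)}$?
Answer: $-132600$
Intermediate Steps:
$O{\left(f,n \right)} = 8$
$\left(-296\right) 448 + O{\left(-18,17 \right)} = \left(-296\right) 448 + 8 = -132608 + 8 = -132600$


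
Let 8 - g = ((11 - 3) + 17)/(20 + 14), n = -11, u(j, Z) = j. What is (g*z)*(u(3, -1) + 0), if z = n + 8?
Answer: -2223/34 ≈ -65.382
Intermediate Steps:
z = -3 (z = -11 + 8 = -3)
g = 247/34 (g = 8 - ((11 - 3) + 17)/(20 + 14) = 8 - (8 + 17)/34 = 8 - 25/34 = 247/34 ≈ 7.2647)
(g*z)*(u(3, -1) + 0) = ((247/34)*(-3))*(3 + 0) = -741/34*3 = -2223/34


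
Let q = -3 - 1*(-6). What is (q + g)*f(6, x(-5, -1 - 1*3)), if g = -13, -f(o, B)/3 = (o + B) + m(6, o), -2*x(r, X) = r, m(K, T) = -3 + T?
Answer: 345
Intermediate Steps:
x(r, X) = -r/2
f(o, B) = 9 - 6*o - 3*B (f(o, B) = -3*((o + B) + (-3 + o)) = -3*((B + o) + (-3 + o)) = -3*(-3 + B + 2*o) = 9 - 6*o - 3*B)
q = 3 (q = -3 + 6 = 3)
(q + g)*f(6, x(-5, -1 - 1*3)) = (3 - 13)*(9 - 6*6 - (-3)*(-5)/2) = -10*(9 - 36 - 3*5/2) = -10*(9 - 36 - 15/2) = -10*(-69/2) = 345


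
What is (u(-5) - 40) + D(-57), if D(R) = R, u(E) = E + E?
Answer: -107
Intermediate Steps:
u(E) = 2*E
(u(-5) - 40) + D(-57) = (2*(-5) - 40) - 57 = (-10 - 40) - 57 = -50 - 57 = -107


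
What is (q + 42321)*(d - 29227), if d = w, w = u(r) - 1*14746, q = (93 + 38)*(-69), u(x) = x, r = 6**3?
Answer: -1456320474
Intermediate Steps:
r = 216
q = -9039 (q = 131*(-69) = -9039)
w = -14530 (w = 216 - 1*14746 = 216 - 14746 = -14530)
d = -14530
(q + 42321)*(d - 29227) = (-9039 + 42321)*(-14530 - 29227) = 33282*(-43757) = -1456320474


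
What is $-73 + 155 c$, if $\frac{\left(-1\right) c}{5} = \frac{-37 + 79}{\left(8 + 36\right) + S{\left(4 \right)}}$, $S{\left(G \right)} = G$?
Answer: $- \frac{6009}{8} \approx -751.13$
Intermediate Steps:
$c = - \frac{35}{8}$ ($c = - 5 \frac{-37 + 79}{\left(8 + 36\right) + 4} = - 5 \frac{42}{44 + 4} = - 5 \cdot \frac{42}{48} = - 5 \cdot 42 \cdot \frac{1}{48} = \left(-5\right) \frac{7}{8} = - \frac{35}{8} \approx -4.375$)
$-73 + 155 c = -73 + 155 \left(- \frac{35}{8}\right) = -73 - \frac{5425}{8} = - \frac{6009}{8}$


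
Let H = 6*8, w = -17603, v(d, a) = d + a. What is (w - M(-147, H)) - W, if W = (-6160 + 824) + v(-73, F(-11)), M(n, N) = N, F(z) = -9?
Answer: -12233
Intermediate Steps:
v(d, a) = a + d
H = 48
W = -5418 (W = (-6160 + 824) + (-9 - 73) = -5336 - 82 = -5418)
(w - M(-147, H)) - W = (-17603 - 1*48) - 1*(-5418) = (-17603 - 48) + 5418 = -17651 + 5418 = -12233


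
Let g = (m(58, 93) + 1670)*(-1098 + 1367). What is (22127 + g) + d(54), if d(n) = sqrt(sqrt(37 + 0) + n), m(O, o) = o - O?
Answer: 480772 + sqrt(54 + sqrt(37)) ≈ 4.8078e+5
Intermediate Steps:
g = 458645 (g = ((93 - 1*58) + 1670)*(-1098 + 1367) = ((93 - 58) + 1670)*269 = (35 + 1670)*269 = 1705*269 = 458645)
d(n) = sqrt(n + sqrt(37)) (d(n) = sqrt(sqrt(37) + n) = sqrt(n + sqrt(37)))
(22127 + g) + d(54) = (22127 + 458645) + sqrt(54 + sqrt(37)) = 480772 + sqrt(54 + sqrt(37))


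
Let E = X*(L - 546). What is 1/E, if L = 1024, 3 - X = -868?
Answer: 1/416338 ≈ 2.4019e-6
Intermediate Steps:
X = 871 (X = 3 - 1*(-868) = 3 + 868 = 871)
E = 416338 (E = 871*(1024 - 546) = 871*478 = 416338)
1/E = 1/416338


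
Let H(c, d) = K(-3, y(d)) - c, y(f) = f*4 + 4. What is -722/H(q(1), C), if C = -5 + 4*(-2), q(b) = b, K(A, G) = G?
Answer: 722/49 ≈ 14.735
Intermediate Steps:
y(f) = 4 + 4*f (y(f) = 4*f + 4 = 4 + 4*f)
C = -13 (C = -5 - 8 = -13)
H(c, d) = 4 - c + 4*d (H(c, d) = (4 + 4*d) - c = 4 - c + 4*d)
-722/H(q(1), C) = -722/(4 - 1*1 + 4*(-13)) = -722/(4 - 1 - 52) = -722/(-49) = -722*(-1/49) = 722/49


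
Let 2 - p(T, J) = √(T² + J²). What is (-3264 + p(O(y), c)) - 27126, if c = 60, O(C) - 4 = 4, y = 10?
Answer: -30388 - 4*√229 ≈ -30449.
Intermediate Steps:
O(C) = 8 (O(C) = 4 + 4 = 8)
p(T, J) = 2 - √(J² + T²) (p(T, J) = 2 - √(T² + J²) = 2 - √(J² + T²))
(-3264 + p(O(y), c)) - 27126 = (-3264 + (2 - √(60² + 8²))) - 27126 = (-3264 + (2 - √(3600 + 64))) - 27126 = (-3264 + (2 - √3664)) - 27126 = (-3264 + (2 - 4*√229)) - 27126 = (-3262 - 4*√229) - 27126 = -30388 - 4*√229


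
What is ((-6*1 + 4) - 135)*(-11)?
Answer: 1507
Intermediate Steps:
((-6*1 + 4) - 135)*(-11) = ((-6 + 4) - 135)*(-11) = (-2 - 135)*(-11) = -137*(-11) = 1507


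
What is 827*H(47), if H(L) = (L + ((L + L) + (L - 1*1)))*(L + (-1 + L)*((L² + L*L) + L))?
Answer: 31770626613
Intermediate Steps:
H(L) = (-1 + 4*L)*(L + (-1 + L)*(L + 2*L²)) (H(L) = (L + (2*L + (L - 1)))*(L + (-1 + L)*((L² + L²) + L)) = (L + (2*L + (-1 + L)))*(L + (-1 + L)*(2*L² + L)) = (L + (-1 + 3*L))*(L + (-1 + L)*(L + 2*L²)) = (-1 + 4*L)*(L + (-1 + L)*(L + 2*L²)))
827*H(47) = 827*(47²*(1 - 6*47 + 8*47²)) = 827*(2209*(1 - 282 + 8*2209)) = 827*(2209*(1 - 282 + 17672)) = 827*(2209*17391) = 827*38416719 = 31770626613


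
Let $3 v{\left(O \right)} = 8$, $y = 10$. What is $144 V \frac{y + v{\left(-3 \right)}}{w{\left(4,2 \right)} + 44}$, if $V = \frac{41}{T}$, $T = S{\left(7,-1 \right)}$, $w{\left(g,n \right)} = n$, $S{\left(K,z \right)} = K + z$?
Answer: $\frac{6232}{23} \approx 270.96$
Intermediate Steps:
$v{\left(O \right)} = \frac{8}{3}$ ($v{\left(O \right)} = \frac{1}{3} \cdot 8 = \frac{8}{3}$)
$T = 6$ ($T = 7 - 1 = 6$)
$V = \frac{41}{6} \approx 6.8333$
$144 V \frac{y + v{\left(-3 \right)}}{w{\left(4,2 \right)} + 44} = 144 \cdot \frac{41}{6} \frac{10 + \frac{8}{3}}{2 + 44} = 984 \frac{38}{3 \cdot 46} = 984 \cdot \frac{38}{3} \cdot \frac{1}{46} = 984 \cdot \frac{19}{69} = \frac{6232}{23}$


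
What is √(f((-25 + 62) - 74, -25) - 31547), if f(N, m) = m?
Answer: 6*I*√877 ≈ 177.69*I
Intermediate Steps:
√(f((-25 + 62) - 74, -25) - 31547) = √(-25 - 31547) = √(-31572) = 6*I*√877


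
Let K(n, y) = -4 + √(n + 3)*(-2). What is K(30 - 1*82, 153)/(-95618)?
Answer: 2/47809 + 7*I/47809 ≈ 4.1833e-5 + 0.00014642*I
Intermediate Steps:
K(n, y) = -4 - 2*√(3 + n) (K(n, y) = -4 + √(3 + n)*(-2) = -4 - 2*√(3 + n))
K(30 - 1*82, 153)/(-95618) = (-4 - 2*√(3 + (30 - 1*82)))/(-95618) = (-4 - 2*√(3 + (30 - 82)))*(-1/95618) = (-4 - 2*√(3 - 52))*(-1/95618) = (-4 - 14*I)*(-1/95618) = 2/47809 + 7*I/47809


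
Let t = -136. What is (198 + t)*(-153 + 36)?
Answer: -7254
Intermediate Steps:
(198 + t)*(-153 + 36) = (198 - 136)*(-153 + 36) = 62*(-117) = -7254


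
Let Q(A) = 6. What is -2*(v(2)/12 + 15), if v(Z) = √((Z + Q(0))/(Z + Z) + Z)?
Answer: -91/3 ≈ -30.333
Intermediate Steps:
v(Z) = √(Z + (6 + Z)/(2*Z)) (v(Z) = √((Z + 6)/(Z + Z) + Z) = √((6 + Z)/((2*Z)) + Z) = √((6 + Z)*(1/(2*Z)) + Z) = √((6 + Z)/(2*Z) + Z) = √(Z + (6 + Z)/(2*Z)))
-2*(v(2)/12 + 15) = -2*((√(2 + 4*2 + 12/2)/2)/12 + 15) = -2*((√(2 + 8 + 12*(½))/2)*(1/12) + 15) = -2*((√(2 + 8 + 6)/2)*(1/12) + 15) = -2*((√16/2)*(1/12) + 15) = -2*(((½)*4)*(1/12) + 15) = -2*(2*(1/12) + 15) = -2*(⅙ + 15) = -2*91/6 = -91/3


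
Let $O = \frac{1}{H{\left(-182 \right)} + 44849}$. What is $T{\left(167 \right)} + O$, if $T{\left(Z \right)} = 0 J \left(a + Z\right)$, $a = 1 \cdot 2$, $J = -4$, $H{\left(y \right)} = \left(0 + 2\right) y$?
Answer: $\frac{1}{44485} \approx 2.2479 \cdot 10^{-5}$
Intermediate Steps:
$H{\left(y \right)} = 2 y$
$O = \frac{1}{44485}$ ($O = \frac{1}{2 \left(-182\right) + 44849} = \frac{1}{-364 + 44849} = \frac{1}{44485} \approx 2.2479 \cdot 10^{-5}$)
$a = 2$
$T{\left(Z \right)} = 0$ ($T{\left(Z \right)} = 0 \left(-4\right) \left(2 + Z\right) = 0 \left(2 + Z\right) = 0$)
$T{\left(167 \right)} + O = 0 + \frac{1}{44485} = \frac{1}{44485}$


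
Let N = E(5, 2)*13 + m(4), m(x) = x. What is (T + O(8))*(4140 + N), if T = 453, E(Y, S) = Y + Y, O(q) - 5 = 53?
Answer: 2184014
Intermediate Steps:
O(q) = 58 (O(q) = 5 + 53 = 58)
E(Y, S) = 2*Y
N = 134 (N = (2*5)*13 + 4 = 10*13 + 4 = 130 + 4 = 134)
(T + O(8))*(4140 + N) = (453 + 58)*(4140 + 134) = 511*4274 = 2184014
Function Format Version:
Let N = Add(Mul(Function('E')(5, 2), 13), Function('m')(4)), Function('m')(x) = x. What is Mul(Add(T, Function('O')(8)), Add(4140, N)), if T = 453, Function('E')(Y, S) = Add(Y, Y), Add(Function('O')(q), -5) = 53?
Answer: 2184014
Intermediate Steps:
Function('O')(q) = 58 (Function('O')(q) = Add(5, 53) = 58)
Function('E')(Y, S) = Mul(2, Y)
N = 134 (N = Add(Mul(Mul(2, 5), 13), 4) = Add(Mul(10, 13), 4) = Add(130, 4) = 134)
Mul(Add(T, Function('O')(8)), Add(4140, N)) = Mul(Add(453, 58), Add(4140, 134)) = Mul(511, 4274) = 2184014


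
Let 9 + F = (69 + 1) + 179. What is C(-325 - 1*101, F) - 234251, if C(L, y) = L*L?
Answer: -52775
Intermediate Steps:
F = 240 (F = -9 + ((69 + 1) + 179) = -9 + (70 + 179) = -9 + 249 = 240)
C(L, y) = L²
C(-325 - 1*101, F) - 234251 = (-325 - 1*101)² - 234251 = (-325 - 101)² - 234251 = (-426)² - 234251 = 181476 - 234251 = -52775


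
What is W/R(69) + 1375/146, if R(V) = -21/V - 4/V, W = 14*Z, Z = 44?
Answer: -6171209/3650 ≈ -1690.7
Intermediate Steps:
W = 616 (W = 14*44 = 616)
R(V) = -25/V
W/R(69) + 1375/146 = 616/((-25/69)) + 1375/146 = 616/((-25*1/69)) + 1375*(1/146) = 616/(-25/69) + 1375/146 = 616*(-69/25) + 1375/146 = -42504/25 + 1375/146 = -6171209/3650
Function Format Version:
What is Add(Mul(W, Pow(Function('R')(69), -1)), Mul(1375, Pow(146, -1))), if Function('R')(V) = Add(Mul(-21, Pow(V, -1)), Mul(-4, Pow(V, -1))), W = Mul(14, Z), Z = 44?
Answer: Rational(-6171209, 3650) ≈ -1690.7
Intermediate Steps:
W = 616 (W = Mul(14, 44) = 616)
Function('R')(V) = Mul(-25, Pow(V, -1))
Add(Mul(W, Pow(Function('R')(69), -1)), Mul(1375, Pow(146, -1))) = Add(Mul(616, Pow(Mul(-25, Pow(69, -1)), -1)), Mul(1375, Pow(146, -1))) = Add(Mul(616, Pow(Mul(-25, Rational(1, 69)), -1)), Mul(1375, Rational(1, 146))) = Add(Mul(616, Pow(Rational(-25, 69), -1)), Rational(1375, 146)) = Add(Mul(616, Rational(-69, 25)), Rational(1375, 146)) = Add(Rational(-42504, 25), Rational(1375, 146)) = Rational(-6171209, 3650)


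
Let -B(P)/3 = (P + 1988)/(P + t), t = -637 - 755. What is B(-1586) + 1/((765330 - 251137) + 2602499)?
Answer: 1879366765/4640754388 ≈ 0.40497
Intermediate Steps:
t = -1392
B(P) = -3*(1988 + P)/(-1392 + P) (B(P) = -3*(P + 1988)/(P - 1392) = -3*(1988 + P)/(-1392 + P))
B(-1586) + 1/((765330 - 251137) + 2602499) = 3*(-1988 - 1*(-1586))/(-1392 - 1586) + 1/((765330 - 251137) + 2602499) = 3*(-1988 + 1586)/(-2978) + 1/(514193 + 2602499) = 3*(-1/2978)*(-402) + 1/3116692 = 603/1489 + 1/3116692 = 1879366765/4640754388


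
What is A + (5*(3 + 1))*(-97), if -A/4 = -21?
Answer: -1856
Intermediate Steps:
A = 84 (A = -4*(-21) = 84)
A + (5*(3 + 1))*(-97) = 84 + (5*(3 + 1))*(-97) = 84 + (5*4)*(-97) = 84 + 20*(-97) = 84 - 1940 = -1856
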